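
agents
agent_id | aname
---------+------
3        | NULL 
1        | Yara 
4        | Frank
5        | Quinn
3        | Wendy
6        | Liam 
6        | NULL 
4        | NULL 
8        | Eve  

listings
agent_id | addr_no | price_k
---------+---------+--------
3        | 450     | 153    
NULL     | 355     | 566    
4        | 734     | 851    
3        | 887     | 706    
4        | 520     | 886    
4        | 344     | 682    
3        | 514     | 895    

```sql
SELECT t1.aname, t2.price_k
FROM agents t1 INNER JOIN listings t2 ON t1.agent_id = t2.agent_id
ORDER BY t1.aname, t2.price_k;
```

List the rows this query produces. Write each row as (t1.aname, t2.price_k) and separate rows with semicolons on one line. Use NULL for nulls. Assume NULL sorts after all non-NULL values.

INNER JOIN keeps only pairs where the ON condition holds.
Matching on t1.agent_id = t2.agent_id. A NULL in a compared column never satisfies the condition.
- t1[0] agent_id=3 → 3 match(es) in t2 → 3 row(s).
- t1[1] agent_id=1 → no match; dropped.
- t1[2] agent_id=4 → 3 match(es) in t2 → 3 row(s).
- t1[3] agent_id=5 → no match; dropped.
- t1[4] agent_id=3 → 3 match(es) in t2 → 3 row(s).
- t1[5] agent_id=6 → no match; dropped.
- t1[6] agent_id=6 → no match; dropped.
- t1[7] agent_id=4 → 3 match(es) in t2 → 3 row(s).
- t1[8] agent_id=8 → no match; dropped.

(Frank, 682); (Frank, 851); (Frank, 886); (Wendy, 153); (Wendy, 706); (Wendy, 895); (NULL, 153); (NULL, 682); (NULL, 706); (NULL, 851); (NULL, 886); (NULL, 895)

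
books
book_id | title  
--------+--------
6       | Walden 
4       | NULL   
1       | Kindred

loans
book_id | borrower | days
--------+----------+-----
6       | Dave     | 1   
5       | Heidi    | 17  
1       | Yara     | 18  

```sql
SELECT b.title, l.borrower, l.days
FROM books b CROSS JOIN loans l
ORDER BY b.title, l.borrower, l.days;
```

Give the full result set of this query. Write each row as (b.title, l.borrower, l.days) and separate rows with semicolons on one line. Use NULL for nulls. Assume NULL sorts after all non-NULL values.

(Kindred, Dave, 1); (Kindred, Heidi, 17); (Kindred, Yara, 18); (Walden, Dave, 1); (Walden, Heidi, 17); (Walden, Yara, 18); (NULL, Dave, 1); (NULL, Heidi, 17); (NULL, Yara, 18)

CROSS JOIN pairs every row of `books` with every row of `loans`: 3 × 3 = 9 rows.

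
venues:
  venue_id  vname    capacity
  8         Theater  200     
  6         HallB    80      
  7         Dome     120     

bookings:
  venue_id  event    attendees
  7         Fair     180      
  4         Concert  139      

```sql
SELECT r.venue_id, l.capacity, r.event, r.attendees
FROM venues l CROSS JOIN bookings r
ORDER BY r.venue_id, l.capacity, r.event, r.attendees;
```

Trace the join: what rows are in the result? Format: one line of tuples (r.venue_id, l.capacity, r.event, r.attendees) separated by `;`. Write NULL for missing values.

CROSS JOIN pairs every row of `venues` with every row of `bookings`: 3 × 2 = 6 rows.
After projecting and ordering:
r.venue_id | l.capacity | r.event | r.attendees
4 | 80 | Concert | 139
4 | 120 | Concert | 139
4 | 200 | Concert | 139
7 | 80 | Fair | 180
7 | 120 | Fair | 180
7 | 200 | Fair | 180

(4, 80, Concert, 139); (4, 120, Concert, 139); (4, 200, Concert, 139); (7, 80, Fair, 180); (7, 120, Fair, 180); (7, 200, Fair, 180)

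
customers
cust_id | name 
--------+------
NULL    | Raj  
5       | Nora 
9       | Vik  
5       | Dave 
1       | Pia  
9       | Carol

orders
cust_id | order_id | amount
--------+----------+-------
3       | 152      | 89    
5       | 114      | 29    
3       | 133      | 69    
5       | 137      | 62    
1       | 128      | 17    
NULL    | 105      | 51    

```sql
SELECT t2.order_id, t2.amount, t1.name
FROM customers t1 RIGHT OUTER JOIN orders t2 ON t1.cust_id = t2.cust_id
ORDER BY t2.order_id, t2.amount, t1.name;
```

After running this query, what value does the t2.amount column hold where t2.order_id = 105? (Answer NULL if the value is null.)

RIGHT JOIN keeps every row from `orders`; unmatched rows get NULL for `customers`'s columns.
Matching on t1.cust_id = t2.cust_id. A NULL in a compared column never satisfies the condition.
- cust_id=NULL: no matching t2 row.
- cust_id=5: 2 matching t2 row(s), so 2 row(s) emitted.
- cust_id=9: no matching t2 row.
- cust_id=5: 2 matching t2 row(s), so 2 row(s) emitted.
- cust_id=1: 1 matching t2 row(s), so 1 row(s) emitted.
- cust_id=9: no matching t2 row.
- 3 t2 row(s) had no t1 match → kept, t1 columns NULL.

51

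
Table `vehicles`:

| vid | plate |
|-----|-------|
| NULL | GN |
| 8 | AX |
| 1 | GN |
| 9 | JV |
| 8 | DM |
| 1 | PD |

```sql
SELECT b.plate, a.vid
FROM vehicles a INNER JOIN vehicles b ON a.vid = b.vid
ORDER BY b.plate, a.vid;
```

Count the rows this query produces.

9

INNER JOIN keeps only pairs where the ON condition holds.
Matching on a.vid = b.vid. A NULL in a compared column never satisfies the condition.
Matched pairs: 9.
Total: 9 rows.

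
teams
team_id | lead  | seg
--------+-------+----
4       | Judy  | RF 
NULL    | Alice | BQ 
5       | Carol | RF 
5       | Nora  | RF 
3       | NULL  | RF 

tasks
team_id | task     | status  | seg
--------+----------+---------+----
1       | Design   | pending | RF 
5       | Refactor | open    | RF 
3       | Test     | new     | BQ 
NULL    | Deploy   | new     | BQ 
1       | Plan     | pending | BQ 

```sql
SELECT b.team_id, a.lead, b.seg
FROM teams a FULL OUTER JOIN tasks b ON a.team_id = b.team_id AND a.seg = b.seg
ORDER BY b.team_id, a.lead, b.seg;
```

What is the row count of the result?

FULL OUTER JOIN keeps every row from both sides; unmatched rows get NULL for the other side's columns.
Matching on a.team_id = b.team_id AND a.seg = b.seg. A NULL in a compared column never satisfies the condition.
- a (team_id=4, seg=RF) has no partner → padded with NULL.
- a (team_id=NULL, seg=BQ) has no partner → padded with NULL.
- a (team_id=5, seg=RF) pairs with 1 row(s) of b.
- a (team_id=5, seg=RF) pairs with 1 row(s) of b.
- a (team_id=3, seg=RF) has no partner → padded with NULL.
- 4 row(s) from b found no a partner → padded with NULL.
Total: 2 matched + 7 padded = 9 rows.

9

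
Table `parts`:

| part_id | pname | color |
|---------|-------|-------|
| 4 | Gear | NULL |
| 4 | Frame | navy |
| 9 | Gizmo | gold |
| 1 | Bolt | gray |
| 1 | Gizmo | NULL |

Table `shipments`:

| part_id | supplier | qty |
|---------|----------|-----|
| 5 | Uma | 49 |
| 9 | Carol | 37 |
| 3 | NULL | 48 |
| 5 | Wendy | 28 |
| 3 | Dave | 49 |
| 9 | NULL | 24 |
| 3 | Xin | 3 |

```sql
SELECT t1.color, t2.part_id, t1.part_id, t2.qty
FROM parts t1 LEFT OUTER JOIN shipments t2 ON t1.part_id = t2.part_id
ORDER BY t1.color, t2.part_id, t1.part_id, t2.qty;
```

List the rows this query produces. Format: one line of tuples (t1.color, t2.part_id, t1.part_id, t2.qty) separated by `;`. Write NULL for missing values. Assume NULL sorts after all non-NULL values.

(gold, 9, 9, 24); (gold, 9, 9, 37); (gray, NULL, 1, NULL); (navy, NULL, 4, NULL); (NULL, NULL, 1, NULL); (NULL, NULL, 4, NULL)

LEFT JOIN keeps every row from `parts`; unmatched rows get NULL for `shipments`'s columns.
Matching on t1.part_id = t2.part_id.
Matched pairs: 2; unmatched t1 rows kept: 4.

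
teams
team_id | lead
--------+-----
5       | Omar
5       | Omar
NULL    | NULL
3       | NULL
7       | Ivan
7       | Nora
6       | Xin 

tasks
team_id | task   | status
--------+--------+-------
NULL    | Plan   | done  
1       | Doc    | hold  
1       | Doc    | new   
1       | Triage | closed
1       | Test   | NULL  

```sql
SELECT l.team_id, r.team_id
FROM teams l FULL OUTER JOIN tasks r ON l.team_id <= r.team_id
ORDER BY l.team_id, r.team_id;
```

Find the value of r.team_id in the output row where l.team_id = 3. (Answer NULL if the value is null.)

FULL OUTER JOIN keeps every row from both sides; unmatched rows get NULL for the other side's columns.
Matching on l.team_id <= r.team_id. A NULL in a compared column never satisfies the condition.
Matched pairs: 0; unmatched l rows kept: 7; unmatched r rows kept: 5.

NULL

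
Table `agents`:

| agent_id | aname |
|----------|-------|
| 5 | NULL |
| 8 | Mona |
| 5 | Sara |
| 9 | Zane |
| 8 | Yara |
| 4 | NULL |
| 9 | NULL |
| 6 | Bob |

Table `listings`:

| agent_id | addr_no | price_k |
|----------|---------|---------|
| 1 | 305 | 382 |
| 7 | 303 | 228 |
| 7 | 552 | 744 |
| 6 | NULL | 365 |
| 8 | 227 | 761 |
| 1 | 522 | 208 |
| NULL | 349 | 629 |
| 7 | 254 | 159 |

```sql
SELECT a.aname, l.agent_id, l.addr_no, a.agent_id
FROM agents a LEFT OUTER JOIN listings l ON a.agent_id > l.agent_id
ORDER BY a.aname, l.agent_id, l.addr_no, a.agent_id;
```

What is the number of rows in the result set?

34

LEFT JOIN keeps every row from `agents`; unmatched rows get NULL for `listings`'s columns.
Matching on a.agent_id > l.agent_id. A NULL in a compared column never satisfies the condition.
Matched pairs: 34; unmatched a rows kept: 0.
Total: 34 rows.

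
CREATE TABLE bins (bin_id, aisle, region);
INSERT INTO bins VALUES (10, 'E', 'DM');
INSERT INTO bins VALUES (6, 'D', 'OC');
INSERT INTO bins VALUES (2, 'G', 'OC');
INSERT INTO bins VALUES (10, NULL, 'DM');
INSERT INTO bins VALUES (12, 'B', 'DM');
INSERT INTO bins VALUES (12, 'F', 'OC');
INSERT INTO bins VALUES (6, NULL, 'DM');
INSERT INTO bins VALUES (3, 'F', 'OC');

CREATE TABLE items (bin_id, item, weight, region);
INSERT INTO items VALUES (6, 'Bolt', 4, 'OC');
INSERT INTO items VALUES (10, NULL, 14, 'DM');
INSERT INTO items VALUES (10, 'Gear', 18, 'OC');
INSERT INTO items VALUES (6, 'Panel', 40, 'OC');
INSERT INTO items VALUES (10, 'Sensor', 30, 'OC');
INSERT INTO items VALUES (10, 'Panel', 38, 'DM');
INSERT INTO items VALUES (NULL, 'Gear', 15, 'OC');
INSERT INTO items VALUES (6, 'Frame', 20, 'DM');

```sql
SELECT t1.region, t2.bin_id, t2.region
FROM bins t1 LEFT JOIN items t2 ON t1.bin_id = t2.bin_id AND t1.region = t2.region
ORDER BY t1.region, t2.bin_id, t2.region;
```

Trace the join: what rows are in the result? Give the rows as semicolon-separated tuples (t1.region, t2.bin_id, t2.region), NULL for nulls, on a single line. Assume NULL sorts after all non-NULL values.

(DM, 6, DM); (DM, 10, DM); (DM, 10, DM); (DM, 10, DM); (DM, 10, DM); (DM, NULL, NULL); (OC, 6, OC); (OC, 6, OC); (OC, NULL, NULL); (OC, NULL, NULL); (OC, NULL, NULL)

LEFT JOIN keeps every row from `bins`; unmatched rows get NULL for `items`'s columns.
Matching on t1.bin_id = t2.bin_id AND t1.region = t2.region. A NULL in a compared column never satisfies the condition.
Matched pairs: 7; unmatched t1 rows kept: 4.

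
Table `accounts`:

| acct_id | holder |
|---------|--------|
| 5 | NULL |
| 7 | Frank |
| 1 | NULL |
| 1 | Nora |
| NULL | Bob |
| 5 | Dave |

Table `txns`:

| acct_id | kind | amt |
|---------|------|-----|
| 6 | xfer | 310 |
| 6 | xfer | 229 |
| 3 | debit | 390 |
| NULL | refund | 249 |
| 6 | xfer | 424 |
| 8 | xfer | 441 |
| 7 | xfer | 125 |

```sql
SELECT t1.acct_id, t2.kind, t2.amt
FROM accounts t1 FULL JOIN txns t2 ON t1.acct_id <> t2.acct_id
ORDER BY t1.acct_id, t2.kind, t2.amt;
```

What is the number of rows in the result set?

FULL OUTER JOIN keeps every row from both sides; unmatched rows get NULL for the other side's columns.
Matching on t1.acct_id <> t2.acct_id. A NULL in a compared column never satisfies the condition.
- acct_id=5: 6 matching t2 row(s), so 6 row(s) emitted.
- acct_id=7: 5 matching t2 row(s), so 5 row(s) emitted.
- acct_id=1: 6 matching t2 row(s), so 6 row(s) emitted.
- acct_id=1: 6 matching t2 row(s), so 6 row(s) emitted.
- acct_id=NULL: no t2 row matches, row kept with t2 columns NULL.
- acct_id=5: 6 matching t2 row(s), so 6 row(s) emitted.
- 1 row(s) from t2 found no t1 partner → padded with NULL.
Total: 29 matched + 2 padded = 31 rows.

31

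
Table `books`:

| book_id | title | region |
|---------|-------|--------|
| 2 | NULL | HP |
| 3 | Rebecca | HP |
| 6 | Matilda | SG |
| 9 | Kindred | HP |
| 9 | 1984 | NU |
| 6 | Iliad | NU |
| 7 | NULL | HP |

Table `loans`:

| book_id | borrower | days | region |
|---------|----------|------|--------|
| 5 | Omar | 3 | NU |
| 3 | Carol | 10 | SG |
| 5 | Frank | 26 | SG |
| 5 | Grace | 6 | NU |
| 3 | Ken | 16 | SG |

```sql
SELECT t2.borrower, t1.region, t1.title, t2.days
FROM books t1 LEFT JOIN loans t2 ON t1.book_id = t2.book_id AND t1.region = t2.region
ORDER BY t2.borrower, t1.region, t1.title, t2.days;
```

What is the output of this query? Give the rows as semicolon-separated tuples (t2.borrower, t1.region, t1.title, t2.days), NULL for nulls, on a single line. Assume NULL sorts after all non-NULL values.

LEFT JOIN keeps every row from `books`; unmatched rows get NULL for `loans`'s columns.
Matching on t1.book_id = t2.book_id AND t1.region = t2.region.
Matched pairs: 0; unmatched t1 rows kept: 7.

(NULL, HP, Kindred, NULL); (NULL, HP, Rebecca, NULL); (NULL, HP, NULL, NULL); (NULL, HP, NULL, NULL); (NULL, NU, 1984, NULL); (NULL, NU, Iliad, NULL); (NULL, SG, Matilda, NULL)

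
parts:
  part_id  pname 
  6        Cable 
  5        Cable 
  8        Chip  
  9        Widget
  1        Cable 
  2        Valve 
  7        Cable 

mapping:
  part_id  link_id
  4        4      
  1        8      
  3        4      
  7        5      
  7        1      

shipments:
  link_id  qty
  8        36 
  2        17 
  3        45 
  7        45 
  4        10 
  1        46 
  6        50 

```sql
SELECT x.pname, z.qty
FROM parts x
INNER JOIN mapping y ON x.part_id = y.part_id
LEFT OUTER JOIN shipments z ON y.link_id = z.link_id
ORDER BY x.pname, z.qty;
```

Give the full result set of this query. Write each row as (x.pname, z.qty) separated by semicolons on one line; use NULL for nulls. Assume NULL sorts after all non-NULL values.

Joins associate left-to-right: parts INNER JOIN mapping on part_id gives 3 intermediate row(s).
Then LEFT JOIN `shipments z` on link_id: each of those 3 rows is kept; rows whose y.link_id has no match in z get NULL for z's columns.

(Cable, 36); (Cable, 46); (Cable, NULL)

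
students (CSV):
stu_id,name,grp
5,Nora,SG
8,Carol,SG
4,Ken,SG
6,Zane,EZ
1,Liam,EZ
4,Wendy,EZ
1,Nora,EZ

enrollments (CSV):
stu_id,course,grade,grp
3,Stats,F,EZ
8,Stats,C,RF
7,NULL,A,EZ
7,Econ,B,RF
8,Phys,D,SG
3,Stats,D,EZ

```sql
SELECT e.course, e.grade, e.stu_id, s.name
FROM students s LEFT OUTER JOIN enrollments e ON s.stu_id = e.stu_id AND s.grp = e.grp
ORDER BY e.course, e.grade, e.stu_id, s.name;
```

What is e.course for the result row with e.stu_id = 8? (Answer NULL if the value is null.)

Phys

LEFT JOIN keeps every row from `students`; unmatched rows get NULL for `enrollments`'s columns.
Matching on s.stu_id = e.stu_id AND s.grp = e.grp.
- stu_id=5, grp=SG: no e row matches, row kept with e columns NULL.
- stu_id=8, grp=SG: 1 matching e row(s), so 1 row(s) emitted.
- stu_id=4, grp=SG: no e row matches, row kept with e columns NULL.
- stu_id=6, grp=EZ: no e row matches, row kept with e columns NULL.
- stu_id=1, grp=EZ: no e row matches, row kept with e columns NULL.
- stu_id=4, grp=EZ: no e row matches, row kept with e columns NULL.
- stu_id=1, grp=EZ: no e row matches, row kept with e columns NULL.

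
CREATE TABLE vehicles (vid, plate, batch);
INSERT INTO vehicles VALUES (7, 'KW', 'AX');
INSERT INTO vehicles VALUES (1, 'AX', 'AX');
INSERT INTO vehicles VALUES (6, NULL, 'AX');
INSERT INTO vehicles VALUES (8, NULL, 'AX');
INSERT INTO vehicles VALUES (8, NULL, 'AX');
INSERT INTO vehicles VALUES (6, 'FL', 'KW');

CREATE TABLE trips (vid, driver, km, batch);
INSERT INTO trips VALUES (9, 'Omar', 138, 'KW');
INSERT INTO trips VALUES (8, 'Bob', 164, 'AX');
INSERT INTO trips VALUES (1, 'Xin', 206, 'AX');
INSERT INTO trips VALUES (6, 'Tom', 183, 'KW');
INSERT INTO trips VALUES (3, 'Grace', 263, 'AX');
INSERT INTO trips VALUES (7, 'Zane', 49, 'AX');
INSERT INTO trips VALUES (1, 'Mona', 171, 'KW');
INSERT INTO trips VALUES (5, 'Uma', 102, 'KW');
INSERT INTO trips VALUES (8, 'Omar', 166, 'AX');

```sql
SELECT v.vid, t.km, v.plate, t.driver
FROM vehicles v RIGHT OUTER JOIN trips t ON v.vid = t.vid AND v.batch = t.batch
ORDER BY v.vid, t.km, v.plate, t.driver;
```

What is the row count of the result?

11

RIGHT JOIN keeps every row from `trips`; unmatched rows get NULL for `vehicles`'s columns.
Matching on v.vid = t.vid AND v.batch = t.batch.
- vid=7, batch=AX: 1 matching t row(s), so 1 row(s) emitted.
- vid=1, batch=AX: 1 matching t row(s), so 1 row(s) emitted.
- vid=6, batch=AX: no matching t row.
- vid=8, batch=AX: 2 matching t row(s), so 2 row(s) emitted.
- vid=8, batch=AX: 2 matching t row(s), so 2 row(s) emitted.
- vid=6, batch=KW: 1 matching t row(s), so 1 row(s) emitted.
- 4 t row(s) had no v match → kept, v columns NULL.
Total: 7 matched + 4 padded = 11 rows.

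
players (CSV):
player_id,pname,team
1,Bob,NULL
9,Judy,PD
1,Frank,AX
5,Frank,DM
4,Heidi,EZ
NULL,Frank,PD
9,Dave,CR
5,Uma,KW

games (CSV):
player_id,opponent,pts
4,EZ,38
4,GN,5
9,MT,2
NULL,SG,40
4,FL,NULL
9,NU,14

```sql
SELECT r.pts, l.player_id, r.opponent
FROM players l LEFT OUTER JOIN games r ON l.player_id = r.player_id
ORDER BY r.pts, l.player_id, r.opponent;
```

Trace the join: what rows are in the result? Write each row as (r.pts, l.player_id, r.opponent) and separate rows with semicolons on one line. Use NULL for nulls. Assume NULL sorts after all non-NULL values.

LEFT JOIN keeps every row from `players`; unmatched rows get NULL for `games`'s columns.
Matching on l.player_id = r.player_id. A NULL in a compared column never satisfies the condition.
- l[0] player_id=1 → no match; kept with NULLs on the r side.
- l[1] player_id=9 → 2 match(es) in r → 2 row(s).
- l[2] player_id=1 → no match; kept with NULLs on the r side.
- l[3] player_id=5 → no match; kept with NULLs on the r side.
- l[4] player_id=4 → 3 match(es) in r → 3 row(s).
- l[5] player_id=NULL → no match; kept with NULLs on the r side.
- l[6] player_id=9 → 2 match(es) in r → 2 row(s).
- l[7] player_id=5 → no match; kept with NULLs on the r side.

(2, 9, MT); (2, 9, MT); (5, 4, GN); (14, 9, NU); (14, 9, NU); (38, 4, EZ); (NULL, 1, NULL); (NULL, 1, NULL); (NULL, 4, FL); (NULL, 5, NULL); (NULL, 5, NULL); (NULL, NULL, NULL)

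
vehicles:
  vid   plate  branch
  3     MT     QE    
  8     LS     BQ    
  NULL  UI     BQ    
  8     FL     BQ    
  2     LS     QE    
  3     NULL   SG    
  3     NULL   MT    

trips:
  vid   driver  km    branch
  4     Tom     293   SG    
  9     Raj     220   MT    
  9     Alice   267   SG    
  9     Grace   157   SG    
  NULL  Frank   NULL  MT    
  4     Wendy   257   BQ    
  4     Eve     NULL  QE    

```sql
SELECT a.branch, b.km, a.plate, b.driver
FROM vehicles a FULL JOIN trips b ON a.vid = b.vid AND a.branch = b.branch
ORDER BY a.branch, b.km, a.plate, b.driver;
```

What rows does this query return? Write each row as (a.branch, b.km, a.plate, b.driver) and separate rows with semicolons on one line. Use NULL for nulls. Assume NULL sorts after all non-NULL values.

(BQ, NULL, FL, NULL); (BQ, NULL, LS, NULL); (BQ, NULL, UI, NULL); (MT, NULL, NULL, NULL); (QE, NULL, LS, NULL); (QE, NULL, MT, NULL); (SG, NULL, NULL, NULL); (NULL, 157, NULL, Grace); (NULL, 220, NULL, Raj); (NULL, 257, NULL, Wendy); (NULL, 267, NULL, Alice); (NULL, 293, NULL, Tom); (NULL, NULL, NULL, Eve); (NULL, NULL, NULL, Frank)

FULL OUTER JOIN keeps every row from both sides; unmatched rows get NULL for the other side's columns.
Matching on a.vid = b.vid AND a.branch = b.branch. A NULL in a compared column never satisfies the condition.
- vid=3, branch=QE: no b row matches, row kept with b columns NULL.
- vid=8, branch=BQ: no b row matches, row kept with b columns NULL.
- vid=NULL, branch=BQ: no b row matches, row kept with b columns NULL.
- vid=8, branch=BQ: no b row matches, row kept with b columns NULL.
- vid=2, branch=QE: no b row matches, row kept with b columns NULL.
- vid=3, branch=SG: no b row matches, row kept with b columns NULL.
- vid=3, branch=MT: no b row matches, row kept with b columns NULL.
- plus 7 unmatched b row(s), each kept with NULL a columns.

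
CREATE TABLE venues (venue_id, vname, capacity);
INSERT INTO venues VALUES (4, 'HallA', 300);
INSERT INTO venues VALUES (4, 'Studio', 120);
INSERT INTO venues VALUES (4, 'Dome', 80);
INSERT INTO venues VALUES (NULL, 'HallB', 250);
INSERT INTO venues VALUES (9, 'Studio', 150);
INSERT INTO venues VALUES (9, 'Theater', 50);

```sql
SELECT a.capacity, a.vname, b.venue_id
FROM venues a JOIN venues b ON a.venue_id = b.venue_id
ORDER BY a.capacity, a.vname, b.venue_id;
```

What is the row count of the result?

INNER JOIN keeps only pairs where the ON condition holds.
Matching on a.venue_id = b.venue_id. A NULL in a compared column never satisfies the condition.
- a row (venue_id=4): matches 3 b row(s) → 3 output row(s).
- a row (venue_id=4): matches 3 b row(s) → 3 output row(s).
- a row (venue_id=4): matches 3 b row(s) → 3 output row(s).
- a row (venue_id=NULL): no match → dropped.
- a row (venue_id=9): matches 2 b row(s) → 2 output row(s).
- a row (venue_id=9): matches 2 b row(s) → 2 output row(s).
Total: 13 rows.

13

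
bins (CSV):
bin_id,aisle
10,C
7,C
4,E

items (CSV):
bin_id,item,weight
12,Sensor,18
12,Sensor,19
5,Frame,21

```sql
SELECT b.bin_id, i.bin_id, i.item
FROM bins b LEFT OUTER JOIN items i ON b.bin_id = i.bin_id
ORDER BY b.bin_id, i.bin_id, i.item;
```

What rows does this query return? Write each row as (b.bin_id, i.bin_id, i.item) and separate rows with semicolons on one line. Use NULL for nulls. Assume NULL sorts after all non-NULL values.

(4, NULL, NULL); (7, NULL, NULL); (10, NULL, NULL)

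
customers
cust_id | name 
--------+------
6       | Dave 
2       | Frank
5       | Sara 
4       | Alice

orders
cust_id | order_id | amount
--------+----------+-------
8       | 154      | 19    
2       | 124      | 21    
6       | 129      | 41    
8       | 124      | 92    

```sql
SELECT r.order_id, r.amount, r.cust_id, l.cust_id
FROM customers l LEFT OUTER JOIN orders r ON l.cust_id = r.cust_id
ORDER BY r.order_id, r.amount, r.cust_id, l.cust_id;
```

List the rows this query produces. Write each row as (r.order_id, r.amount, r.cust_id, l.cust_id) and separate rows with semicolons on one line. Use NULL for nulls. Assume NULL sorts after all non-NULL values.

LEFT JOIN keeps every row from `customers`; unmatched rows get NULL for `orders`'s columns.
Matching on l.cust_id = r.cust_id.
- l (cust_id=6) pairs with 1 row(s) of r.
- l (cust_id=2) pairs with 1 row(s) of r.
- l (cust_id=5) has no partner → padded with NULL.
- l (cust_id=4) has no partner → padded with NULL.
After projecting and ordering:
r.order_id | r.amount | r.cust_id | l.cust_id
124 | 21 | 2 | 2
129 | 41 | 6 | 6
NULL | NULL | NULL | 4
NULL | NULL | NULL | 5

(124, 21, 2, 2); (129, 41, 6, 6); (NULL, NULL, NULL, 4); (NULL, NULL, NULL, 5)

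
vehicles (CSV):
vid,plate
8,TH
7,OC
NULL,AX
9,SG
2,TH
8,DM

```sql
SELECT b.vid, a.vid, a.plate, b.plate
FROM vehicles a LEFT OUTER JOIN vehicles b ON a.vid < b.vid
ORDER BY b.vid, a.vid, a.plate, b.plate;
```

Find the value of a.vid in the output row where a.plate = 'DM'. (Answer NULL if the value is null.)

8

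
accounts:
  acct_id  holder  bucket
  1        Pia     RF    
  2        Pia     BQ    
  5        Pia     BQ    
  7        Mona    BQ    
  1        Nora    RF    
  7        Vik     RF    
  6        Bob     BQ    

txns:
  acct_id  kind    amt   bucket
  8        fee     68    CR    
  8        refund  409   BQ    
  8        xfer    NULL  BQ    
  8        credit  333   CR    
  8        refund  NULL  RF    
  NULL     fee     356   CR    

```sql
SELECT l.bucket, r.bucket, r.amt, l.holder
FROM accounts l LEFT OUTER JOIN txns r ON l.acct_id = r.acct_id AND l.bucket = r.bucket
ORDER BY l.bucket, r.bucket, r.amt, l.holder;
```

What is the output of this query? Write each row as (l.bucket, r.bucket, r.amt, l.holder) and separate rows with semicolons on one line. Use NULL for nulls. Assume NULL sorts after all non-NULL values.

(BQ, NULL, NULL, Bob); (BQ, NULL, NULL, Mona); (BQ, NULL, NULL, Pia); (BQ, NULL, NULL, Pia); (RF, NULL, NULL, Nora); (RF, NULL, NULL, Pia); (RF, NULL, NULL, Vik)

LEFT JOIN keeps every row from `accounts`; unmatched rows get NULL for `txns`'s columns.
Matching on l.acct_id = r.acct_id AND l.bucket = r.bucket. A NULL in a compared column never satisfies the condition.
Matched pairs: 0; unmatched l rows kept: 7.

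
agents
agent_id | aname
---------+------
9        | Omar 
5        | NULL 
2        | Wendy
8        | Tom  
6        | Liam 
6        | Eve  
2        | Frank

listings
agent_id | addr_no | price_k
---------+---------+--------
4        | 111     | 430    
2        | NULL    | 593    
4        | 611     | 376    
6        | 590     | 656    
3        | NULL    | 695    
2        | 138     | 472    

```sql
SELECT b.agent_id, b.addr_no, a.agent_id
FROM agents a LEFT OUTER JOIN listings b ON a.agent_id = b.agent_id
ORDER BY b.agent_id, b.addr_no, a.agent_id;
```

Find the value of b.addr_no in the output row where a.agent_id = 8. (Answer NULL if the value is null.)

LEFT JOIN keeps every row from `agents`; unmatched rows get NULL for `listings`'s columns.
Matching on a.agent_id = b.agent_id.
Matched pairs: 6; unmatched a rows kept: 3.

NULL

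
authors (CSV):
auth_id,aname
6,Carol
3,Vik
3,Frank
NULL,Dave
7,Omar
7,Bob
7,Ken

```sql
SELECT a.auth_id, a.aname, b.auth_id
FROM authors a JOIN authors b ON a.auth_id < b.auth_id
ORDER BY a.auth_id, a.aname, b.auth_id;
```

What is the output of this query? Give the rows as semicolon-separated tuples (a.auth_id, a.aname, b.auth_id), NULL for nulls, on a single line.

INNER JOIN keeps only pairs where the ON condition holds.
Matching on a.auth_id < b.auth_id. A NULL in a compared column never satisfies the condition.
Matched pairs: 11.

(3, Frank, 6); (3, Frank, 7); (3, Frank, 7); (3, Frank, 7); (3, Vik, 6); (3, Vik, 7); (3, Vik, 7); (3, Vik, 7); (6, Carol, 7); (6, Carol, 7); (6, Carol, 7)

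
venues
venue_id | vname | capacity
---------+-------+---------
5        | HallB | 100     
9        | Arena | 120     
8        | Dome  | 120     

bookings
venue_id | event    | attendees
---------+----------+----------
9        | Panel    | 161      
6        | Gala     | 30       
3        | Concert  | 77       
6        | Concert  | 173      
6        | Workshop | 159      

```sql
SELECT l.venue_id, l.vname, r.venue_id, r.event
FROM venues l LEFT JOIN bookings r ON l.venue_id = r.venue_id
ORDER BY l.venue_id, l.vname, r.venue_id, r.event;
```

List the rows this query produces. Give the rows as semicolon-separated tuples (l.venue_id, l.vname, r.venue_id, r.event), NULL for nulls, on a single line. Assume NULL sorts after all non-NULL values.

(5, HallB, NULL, NULL); (8, Dome, NULL, NULL); (9, Arena, 9, Panel)

LEFT JOIN keeps every row from `venues`; unmatched rows get NULL for `bookings`'s columns.
Matching on l.venue_id = r.venue_id.
Matched pairs: 1; unmatched l rows kept: 2.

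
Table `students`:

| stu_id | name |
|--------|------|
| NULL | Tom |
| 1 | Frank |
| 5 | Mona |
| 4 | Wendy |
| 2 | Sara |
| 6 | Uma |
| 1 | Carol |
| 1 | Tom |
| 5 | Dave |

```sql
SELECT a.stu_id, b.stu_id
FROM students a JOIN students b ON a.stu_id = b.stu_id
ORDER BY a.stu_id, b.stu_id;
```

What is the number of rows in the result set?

INNER JOIN keeps only pairs where the ON condition holds.
Matching on a.stu_id = b.stu_id. A NULL in a compared column never satisfies the condition.
- a[0] stu_id=NULL → no match; dropped.
- a[1] stu_id=1 → 3 match(es) in b → 3 row(s).
- a[2] stu_id=5 → 2 match(es) in b → 2 row(s).
- a[3] stu_id=4 → 1 match(es) in b → 1 row(s).
- a[4] stu_id=2 → 1 match(es) in b → 1 row(s).
- a[5] stu_id=6 → 1 match(es) in b → 1 row(s).
- a[6] stu_id=1 → 3 match(es) in b → 3 row(s).
- a[7] stu_id=1 → 3 match(es) in b → 3 row(s).
- a[8] stu_id=5 → 2 match(es) in b → 2 row(s).
Total: 16 rows.

16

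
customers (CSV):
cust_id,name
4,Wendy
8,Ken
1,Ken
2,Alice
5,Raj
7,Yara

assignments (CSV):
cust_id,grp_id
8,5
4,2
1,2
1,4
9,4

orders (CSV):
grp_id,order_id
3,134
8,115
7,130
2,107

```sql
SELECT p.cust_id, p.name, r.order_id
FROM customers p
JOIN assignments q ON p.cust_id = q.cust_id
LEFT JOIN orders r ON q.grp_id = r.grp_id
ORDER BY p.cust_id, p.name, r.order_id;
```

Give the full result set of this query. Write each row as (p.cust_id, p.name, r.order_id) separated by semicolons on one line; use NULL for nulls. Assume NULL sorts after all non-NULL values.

Step 1 — p INNER JOIN q on cust_id → 4 row(s).
Then LEFT JOIN `orders r` on grp_id: each of those 4 rows is kept; rows whose q.grp_id has no match in r get NULL for r's columns.

(1, Ken, 107); (1, Ken, NULL); (4, Wendy, 107); (8, Ken, NULL)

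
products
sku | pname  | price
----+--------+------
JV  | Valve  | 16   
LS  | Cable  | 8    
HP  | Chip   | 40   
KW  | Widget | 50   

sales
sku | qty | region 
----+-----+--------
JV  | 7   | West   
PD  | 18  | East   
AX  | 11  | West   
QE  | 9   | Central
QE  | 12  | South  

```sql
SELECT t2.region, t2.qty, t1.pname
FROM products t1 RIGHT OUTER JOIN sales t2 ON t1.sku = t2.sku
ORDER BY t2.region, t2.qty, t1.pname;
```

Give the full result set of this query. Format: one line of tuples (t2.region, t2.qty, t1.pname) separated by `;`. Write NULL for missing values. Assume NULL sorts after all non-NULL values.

RIGHT JOIN keeps every row from `sales`; unmatched rows get NULL for `products`'s columns.
Matching on t1.sku = t2.sku.
- sku=JV: 1 matching t2 row(s), so 1 row(s) emitted.
- sku=LS: no matching t2 row.
- sku=HP: no matching t2 row.
- sku=KW: no matching t2 row.
- 4 row(s) from t2 found no t1 partner → padded with NULL.
After projecting and ordering:
t2.region | t2.qty | t1.pname
Central | 9 | NULL
East | 18 | NULL
South | 12 | NULL
West | 7 | Valve
West | 11 | NULL

(Central, 9, NULL); (East, 18, NULL); (South, 12, NULL); (West, 7, Valve); (West, 11, NULL)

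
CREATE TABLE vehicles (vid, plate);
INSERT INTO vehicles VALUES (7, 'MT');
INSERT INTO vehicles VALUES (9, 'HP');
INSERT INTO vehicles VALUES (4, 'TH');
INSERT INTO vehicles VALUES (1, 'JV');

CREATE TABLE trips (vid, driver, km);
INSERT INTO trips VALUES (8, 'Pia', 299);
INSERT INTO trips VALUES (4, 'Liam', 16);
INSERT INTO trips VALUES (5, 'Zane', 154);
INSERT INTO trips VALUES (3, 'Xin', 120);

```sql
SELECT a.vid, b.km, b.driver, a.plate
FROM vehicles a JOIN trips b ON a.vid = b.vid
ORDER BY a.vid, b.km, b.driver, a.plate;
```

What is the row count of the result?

INNER JOIN keeps only pairs where the ON condition holds.
Matching on a.vid = b.vid.
Matched pairs: 1.
Total: 1 rows.

1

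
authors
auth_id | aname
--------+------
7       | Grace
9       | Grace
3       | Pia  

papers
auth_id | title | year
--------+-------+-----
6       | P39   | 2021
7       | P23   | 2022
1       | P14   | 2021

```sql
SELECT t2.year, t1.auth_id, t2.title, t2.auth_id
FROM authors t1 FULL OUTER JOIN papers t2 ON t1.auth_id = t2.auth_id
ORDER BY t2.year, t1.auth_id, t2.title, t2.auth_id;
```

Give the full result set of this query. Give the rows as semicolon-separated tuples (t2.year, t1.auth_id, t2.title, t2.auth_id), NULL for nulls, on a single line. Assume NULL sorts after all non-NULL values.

(2021, NULL, P14, 1); (2021, NULL, P39, 6); (2022, 7, P23, 7); (NULL, 3, NULL, NULL); (NULL, 9, NULL, NULL)

FULL OUTER JOIN keeps every row from both sides; unmatched rows get NULL for the other side's columns.
Matching on t1.auth_id = t2.auth_id.
- t1 row (auth_id=7): matches 1 t2 row(s) → 1 output row(s).
- t1 row (auth_id=9): no match → kept, t2 columns NULL.
- t1 row (auth_id=3): no match → kept, t2 columns NULL.
- 2 row(s) from t2 found no t1 partner → padded with NULL.
After projecting and ordering:
t2.year | t1.auth_id | t2.title | t2.auth_id
2021 | NULL | P14 | 1
2021 | NULL | P39 | 6
2022 | 7 | P23 | 7
NULL | 3 | NULL | NULL
NULL | 9 | NULL | NULL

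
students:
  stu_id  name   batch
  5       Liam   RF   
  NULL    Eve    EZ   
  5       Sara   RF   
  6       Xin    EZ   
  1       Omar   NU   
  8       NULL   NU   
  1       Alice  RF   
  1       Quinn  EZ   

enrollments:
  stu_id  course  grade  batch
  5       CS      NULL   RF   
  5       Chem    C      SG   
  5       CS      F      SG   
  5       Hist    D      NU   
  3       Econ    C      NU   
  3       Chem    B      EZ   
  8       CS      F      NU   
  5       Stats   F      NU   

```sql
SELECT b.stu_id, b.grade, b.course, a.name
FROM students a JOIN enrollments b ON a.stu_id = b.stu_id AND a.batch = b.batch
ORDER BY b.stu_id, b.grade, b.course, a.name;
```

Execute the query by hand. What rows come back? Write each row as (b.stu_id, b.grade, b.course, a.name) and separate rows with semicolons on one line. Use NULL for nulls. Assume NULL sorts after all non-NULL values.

INNER JOIN keeps only pairs where the ON condition holds.
Matching on a.stu_id = b.stu_id AND a.batch = b.batch. A NULL in a compared column never satisfies the condition.
- a row (stu_id=5, batch=RF): matches 1 b row(s) → 1 output row(s).
- a row (stu_id=NULL, batch=EZ): no match → dropped.
- a row (stu_id=5, batch=RF): matches 1 b row(s) → 1 output row(s).
- a row (stu_id=6, batch=EZ): no match → dropped.
- a row (stu_id=1, batch=NU): no match → dropped.
- a row (stu_id=8, batch=NU): matches 1 b row(s) → 1 output row(s).
- a row (stu_id=1, batch=RF): no match → dropped.
- a row (stu_id=1, batch=EZ): no match → dropped.
After projecting and ordering:
b.stu_id | b.grade | b.course | a.name
5 | NULL | CS | Liam
5 | NULL | CS | Sara
8 | F | CS | NULL

(5, NULL, CS, Liam); (5, NULL, CS, Sara); (8, F, CS, NULL)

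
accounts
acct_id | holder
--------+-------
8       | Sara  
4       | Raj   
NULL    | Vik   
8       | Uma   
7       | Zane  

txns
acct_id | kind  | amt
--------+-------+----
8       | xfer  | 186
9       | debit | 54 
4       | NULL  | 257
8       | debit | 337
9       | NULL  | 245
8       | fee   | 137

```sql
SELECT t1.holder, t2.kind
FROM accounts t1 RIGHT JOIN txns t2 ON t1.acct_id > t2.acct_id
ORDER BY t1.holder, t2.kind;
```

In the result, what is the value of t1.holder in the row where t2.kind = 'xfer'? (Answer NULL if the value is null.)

NULL

RIGHT JOIN keeps every row from `txns`; unmatched rows get NULL for `accounts`'s columns.
Matching on t1.acct_id > t2.acct_id. A NULL in a compared column never satisfies the condition.
Matched pairs: 3; unmatched t2 rows kept: 5.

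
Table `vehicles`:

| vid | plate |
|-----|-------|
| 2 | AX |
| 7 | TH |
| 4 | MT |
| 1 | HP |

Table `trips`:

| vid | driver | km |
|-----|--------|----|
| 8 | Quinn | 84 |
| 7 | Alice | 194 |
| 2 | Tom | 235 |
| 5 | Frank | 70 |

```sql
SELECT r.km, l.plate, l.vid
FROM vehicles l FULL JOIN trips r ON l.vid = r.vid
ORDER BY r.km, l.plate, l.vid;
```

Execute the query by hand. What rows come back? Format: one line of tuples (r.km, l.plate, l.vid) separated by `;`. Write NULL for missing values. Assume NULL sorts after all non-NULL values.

FULL OUTER JOIN keeps every row from both sides; unmatched rows get NULL for the other side's columns.
Matching on l.vid = r.vid.
- l row (vid=2): matches 1 r row(s) → 1 output row(s).
- l row (vid=7): matches 1 r row(s) → 1 output row(s).
- l row (vid=4): no match → kept, r columns NULL.
- l row (vid=1): no match → kept, r columns NULL.
- 2 row(s) from r found no l partner → padded with NULL.
After projecting and ordering:
r.km | l.plate | l.vid
70 | NULL | NULL
84 | NULL | NULL
194 | TH | 7
235 | AX | 2
NULL | HP | 1
NULL | MT | 4

(70, NULL, NULL); (84, NULL, NULL); (194, TH, 7); (235, AX, 2); (NULL, HP, 1); (NULL, MT, 4)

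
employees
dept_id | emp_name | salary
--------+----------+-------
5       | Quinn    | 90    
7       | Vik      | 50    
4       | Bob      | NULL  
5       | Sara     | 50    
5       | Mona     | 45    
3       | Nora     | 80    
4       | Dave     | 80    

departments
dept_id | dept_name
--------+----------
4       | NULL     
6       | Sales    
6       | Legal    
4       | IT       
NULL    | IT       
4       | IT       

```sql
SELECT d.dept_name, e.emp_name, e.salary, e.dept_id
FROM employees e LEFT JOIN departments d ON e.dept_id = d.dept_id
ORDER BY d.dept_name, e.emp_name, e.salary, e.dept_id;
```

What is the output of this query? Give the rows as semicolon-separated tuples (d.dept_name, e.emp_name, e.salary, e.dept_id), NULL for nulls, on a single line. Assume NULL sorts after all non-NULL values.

LEFT JOIN keeps every row from `employees`; unmatched rows get NULL for `departments`'s columns.
Matching on e.dept_id = d.dept_id. A NULL in a compared column never satisfies the condition.
Matched pairs: 6; unmatched e rows kept: 5.

(IT, Bob, NULL, 4); (IT, Bob, NULL, 4); (IT, Dave, 80, 4); (IT, Dave, 80, 4); (NULL, Bob, NULL, 4); (NULL, Dave, 80, 4); (NULL, Mona, 45, 5); (NULL, Nora, 80, 3); (NULL, Quinn, 90, 5); (NULL, Sara, 50, 5); (NULL, Vik, 50, 7)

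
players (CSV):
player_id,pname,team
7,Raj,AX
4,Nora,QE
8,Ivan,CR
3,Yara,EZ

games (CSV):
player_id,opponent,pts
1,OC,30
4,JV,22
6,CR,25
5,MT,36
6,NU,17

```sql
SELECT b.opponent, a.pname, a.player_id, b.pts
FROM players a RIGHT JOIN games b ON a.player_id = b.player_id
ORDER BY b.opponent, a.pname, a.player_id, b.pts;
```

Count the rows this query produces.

5

RIGHT JOIN keeps every row from `games`; unmatched rows get NULL for `players`'s columns.
Matching on a.player_id = b.player_id.
Matched pairs: 1; unmatched b rows kept: 4.
Total: 1 matched + 4 padded = 5 rows.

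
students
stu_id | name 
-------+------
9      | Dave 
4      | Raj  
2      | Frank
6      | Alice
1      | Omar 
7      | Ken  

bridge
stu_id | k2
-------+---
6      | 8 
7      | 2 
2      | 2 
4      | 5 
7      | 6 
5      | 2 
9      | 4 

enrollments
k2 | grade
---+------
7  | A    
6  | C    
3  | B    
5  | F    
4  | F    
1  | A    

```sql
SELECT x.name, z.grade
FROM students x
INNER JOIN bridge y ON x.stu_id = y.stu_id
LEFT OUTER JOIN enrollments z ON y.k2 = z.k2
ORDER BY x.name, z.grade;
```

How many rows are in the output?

6

Evaluate left to right. First `students x INNER JOIN bridge y` on stu_id: 6 row(s).
Then LEFT JOIN `enrollments z` on k2: each of those 6 rows is kept; rows whose y.k2 has no match in z get NULL for z's columns.
Result: 6 row(s).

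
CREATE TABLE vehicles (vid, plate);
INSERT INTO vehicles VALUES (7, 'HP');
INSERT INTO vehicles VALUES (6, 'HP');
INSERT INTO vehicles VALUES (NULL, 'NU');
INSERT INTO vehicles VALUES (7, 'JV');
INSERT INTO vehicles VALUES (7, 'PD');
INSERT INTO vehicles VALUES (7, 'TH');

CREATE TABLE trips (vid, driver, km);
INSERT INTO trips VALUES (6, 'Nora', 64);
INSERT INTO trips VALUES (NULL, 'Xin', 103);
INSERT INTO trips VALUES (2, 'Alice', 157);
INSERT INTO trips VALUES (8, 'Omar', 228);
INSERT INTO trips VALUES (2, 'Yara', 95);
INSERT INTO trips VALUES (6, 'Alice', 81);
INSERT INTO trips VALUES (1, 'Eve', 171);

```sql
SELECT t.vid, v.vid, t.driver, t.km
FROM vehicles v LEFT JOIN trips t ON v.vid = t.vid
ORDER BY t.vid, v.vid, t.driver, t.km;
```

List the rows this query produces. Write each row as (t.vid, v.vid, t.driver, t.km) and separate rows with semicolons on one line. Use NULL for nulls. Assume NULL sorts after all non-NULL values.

(6, 6, Alice, 81); (6, 6, Nora, 64); (NULL, 7, NULL, NULL); (NULL, 7, NULL, NULL); (NULL, 7, NULL, NULL); (NULL, 7, NULL, NULL); (NULL, NULL, NULL, NULL)

LEFT JOIN keeps every row from `vehicles`; unmatched rows get NULL for `trips`'s columns.
Matching on v.vid = t.vid. A NULL in a compared column never satisfies the condition.
- v (vid=7) has no partner → padded with NULL.
- v (vid=6) pairs with 2 row(s) of t.
- v (vid=NULL) has no partner → padded with NULL.
- v (vid=7) has no partner → padded with NULL.
- v (vid=7) has no partner → padded with NULL.
- v (vid=7) has no partner → padded with NULL.
After projecting and ordering:
t.vid | v.vid | t.driver | t.km
6 | 6 | Alice | 81
6 | 6 | Nora | 64
NULL | 7 | NULL | NULL
NULL | 7 | NULL | NULL
NULL | 7 | NULL | NULL
NULL | 7 | NULL | NULL
NULL | NULL | NULL | NULL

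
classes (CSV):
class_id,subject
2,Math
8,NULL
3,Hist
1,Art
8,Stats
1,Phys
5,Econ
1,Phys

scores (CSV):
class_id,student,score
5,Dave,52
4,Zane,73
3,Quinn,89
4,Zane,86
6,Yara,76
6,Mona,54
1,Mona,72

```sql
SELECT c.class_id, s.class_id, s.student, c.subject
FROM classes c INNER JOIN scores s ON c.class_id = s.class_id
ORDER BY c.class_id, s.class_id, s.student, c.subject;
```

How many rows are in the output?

5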